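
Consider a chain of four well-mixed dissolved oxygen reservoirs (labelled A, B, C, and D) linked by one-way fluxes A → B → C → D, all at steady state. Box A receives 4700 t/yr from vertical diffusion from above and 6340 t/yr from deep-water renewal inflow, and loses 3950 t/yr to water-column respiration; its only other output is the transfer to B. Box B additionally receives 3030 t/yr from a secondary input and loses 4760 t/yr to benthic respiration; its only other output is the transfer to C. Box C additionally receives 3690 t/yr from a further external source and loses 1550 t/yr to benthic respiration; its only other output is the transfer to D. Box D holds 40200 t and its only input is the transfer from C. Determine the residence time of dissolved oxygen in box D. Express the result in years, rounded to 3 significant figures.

Box A: F(A→B) = (4700 + 6340) − 3950 = 7090.0 t/yr.
Box B: F(B→C) = (7090.0 + 3030) − 4760 = 5360.0 t/yr.
Box C: F(C→D) = (5360.0 + 3690) − 1550 = 7500.0 t/yr.
Box D throughput = its input = 7500.0 t/yr; τ = 40200 / 7500.0 = 5.360 yr.

5.36 yr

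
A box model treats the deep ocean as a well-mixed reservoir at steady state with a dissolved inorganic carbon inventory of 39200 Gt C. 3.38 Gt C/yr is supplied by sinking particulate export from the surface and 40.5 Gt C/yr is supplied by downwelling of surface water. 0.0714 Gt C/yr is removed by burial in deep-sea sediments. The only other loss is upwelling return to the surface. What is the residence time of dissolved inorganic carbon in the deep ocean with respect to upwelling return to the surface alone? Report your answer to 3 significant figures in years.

At steady state ΣF_in = ΣF_out.
ΣF_in = 3.38 + 40.5 = 43.880 Gt C/yr.
Upwelling return to the surface flux = ΣF_in − (0.0714) = 43.880 − 0.07140 = 43.81 Gt C/yr.
τ = M / F = 39200 / 43.81 = 894.8 yr.

895 yr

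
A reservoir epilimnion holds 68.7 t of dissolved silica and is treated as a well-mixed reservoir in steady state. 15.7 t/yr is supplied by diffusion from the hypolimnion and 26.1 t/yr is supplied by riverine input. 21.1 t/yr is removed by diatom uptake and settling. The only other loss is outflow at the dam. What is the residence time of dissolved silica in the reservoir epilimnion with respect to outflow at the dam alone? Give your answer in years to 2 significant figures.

3.3 yr

At steady state ΣF_in = ΣF_out.
ΣF_in = 15.7 + 26.1 = 41.800 t/yr.
Outflow at the dam flux = ΣF_in − (21.1) = 41.800 − 21.10 = 20.70 t/yr.
τ = M / F = 68.7 / 20.70 = 3.319 yr.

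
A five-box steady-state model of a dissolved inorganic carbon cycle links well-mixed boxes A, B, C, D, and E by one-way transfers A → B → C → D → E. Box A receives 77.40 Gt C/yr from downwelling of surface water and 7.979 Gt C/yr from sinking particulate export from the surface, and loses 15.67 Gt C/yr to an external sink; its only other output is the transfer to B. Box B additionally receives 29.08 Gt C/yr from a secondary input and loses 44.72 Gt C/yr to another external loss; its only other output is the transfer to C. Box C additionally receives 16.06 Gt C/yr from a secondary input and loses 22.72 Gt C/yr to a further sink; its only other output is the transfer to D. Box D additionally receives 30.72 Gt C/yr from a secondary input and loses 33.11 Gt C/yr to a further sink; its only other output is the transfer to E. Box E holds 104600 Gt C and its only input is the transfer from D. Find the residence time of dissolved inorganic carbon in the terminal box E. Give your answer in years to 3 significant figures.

Box A: F(A→B) = (77.40 + 7.979) − 15.67 = 69.709 Gt C/yr.
Box B: F(B→C) = (69.709 + 29.08) − 44.72 = 54.069 Gt C/yr.
Box C: F(C→D) = (54.069 + 16.06) − 22.72 = 47.409 Gt C/yr.
Box D: F(D→E) = (47.409 + 30.72) − 33.11 = 45.019 Gt C/yr.
Box E throughput = its input = 45.019 Gt C/yr; τ = 104600 / 45.019 = 2323 yr.

2320 yr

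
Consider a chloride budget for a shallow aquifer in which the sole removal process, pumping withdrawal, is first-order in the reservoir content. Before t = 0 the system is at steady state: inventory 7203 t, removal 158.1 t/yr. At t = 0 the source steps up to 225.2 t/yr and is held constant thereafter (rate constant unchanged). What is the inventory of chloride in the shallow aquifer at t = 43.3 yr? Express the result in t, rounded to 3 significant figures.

9080 t

The sink rate constant is k = F₀/M₀ = 158.1/7203 = 0.02195 yr⁻¹.
Solving dM/dt = F₁ − kM with M(0) = M₀ gives M(t) = F₁/k + (M₀ − F₁/k)·e^(−kt).
F₁/k = 225.2/0.02195 = 10260 t; kt = 0.02195 × 43.3 = 0.9504, e^(−kt) = 0.3866.
M(43.3) = 10260 + (7203 − 10260) × 0.3866 = 10260 − 1182 = 9078.2 t.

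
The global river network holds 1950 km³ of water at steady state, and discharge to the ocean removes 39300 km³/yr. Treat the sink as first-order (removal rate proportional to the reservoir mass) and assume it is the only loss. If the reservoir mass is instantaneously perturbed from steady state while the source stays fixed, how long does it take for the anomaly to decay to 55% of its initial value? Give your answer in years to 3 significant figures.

0.0297 yr

For a linear reservoir the anomaly decays as exp(−t/τ) with τ = M/F = 1950/39300 = 0.04962 yr.
exp(−t/τ) = 0.55 ⇒ t = −τ ln(0.55) = 0.04962 × 0.5978 = 0.02966 yr.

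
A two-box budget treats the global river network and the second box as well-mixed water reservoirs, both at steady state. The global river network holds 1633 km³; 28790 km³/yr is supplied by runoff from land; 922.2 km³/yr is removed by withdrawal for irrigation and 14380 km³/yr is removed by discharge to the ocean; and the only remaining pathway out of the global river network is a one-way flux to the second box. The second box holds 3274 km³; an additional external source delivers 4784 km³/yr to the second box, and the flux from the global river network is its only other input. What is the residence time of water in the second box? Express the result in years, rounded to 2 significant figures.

Balance the global river network: ΣF_in = 28790 km³/yr.
Flux to the second box = ΣF_in − (922.2 + 14380) = 13488 km³/yr.
Total input to the second box = 13488 + 4784 = 18272 km³/yr; at steady state this equals its total output.
τ = M / F = 3274 / 18272 = 0.1792 yr.

0.18 yr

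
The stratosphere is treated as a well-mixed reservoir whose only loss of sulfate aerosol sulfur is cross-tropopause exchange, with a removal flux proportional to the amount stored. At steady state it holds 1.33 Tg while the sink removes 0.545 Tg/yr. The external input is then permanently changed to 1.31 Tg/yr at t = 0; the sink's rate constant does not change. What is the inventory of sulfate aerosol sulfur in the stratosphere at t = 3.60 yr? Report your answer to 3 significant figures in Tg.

Residence time τ = M₀/F₀ = 2.440 yr. The eventual steady state is M_∞ = M₀·(F₁/F₀) = 1.33 × 1.31/0.545 = 3.1969 Tg.
The anomaly ΔM(t) = M(t) − M_∞ decays as ΔM₀·e^(−t/τ) with ΔM₀ = 1.33 − 3.1969 = −1.867 Tg.
At t = 3.60 yr, e^(−t/τ) = e^(−1.475) = 0.2287, so ΔM = −0.4270 Tg and M = 3.1969 − 0.4270 = 2.7699 Tg.

2.77 Tg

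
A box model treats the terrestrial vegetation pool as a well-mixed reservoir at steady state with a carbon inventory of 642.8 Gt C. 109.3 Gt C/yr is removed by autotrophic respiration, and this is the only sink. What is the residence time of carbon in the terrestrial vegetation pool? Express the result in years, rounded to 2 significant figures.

τ = M / F = 642.8 / 109.3 = 5.881 yr.

5.9 yr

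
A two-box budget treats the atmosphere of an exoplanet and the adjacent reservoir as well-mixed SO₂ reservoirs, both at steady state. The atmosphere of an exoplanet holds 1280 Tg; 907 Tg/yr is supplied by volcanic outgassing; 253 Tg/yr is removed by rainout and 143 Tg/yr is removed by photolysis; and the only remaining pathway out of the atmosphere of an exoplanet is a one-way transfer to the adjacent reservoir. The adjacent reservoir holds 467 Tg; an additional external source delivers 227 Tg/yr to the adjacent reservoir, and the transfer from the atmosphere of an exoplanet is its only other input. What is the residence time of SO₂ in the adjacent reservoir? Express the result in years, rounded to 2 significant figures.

Balance the atmosphere of an exoplanet: ΣF_in = 907.00 Tg/yr.
Transfer to the adjacent reservoir = ΣF_in − (253 + 143) = 511.00 Tg/yr.
Total input to the adjacent reservoir = 511.00 + 227 = 738.00 Tg/yr; at steady state this equals its total output.
τ = M / F = 467 / 738.00 = 0.6328 yr.

0.63 yr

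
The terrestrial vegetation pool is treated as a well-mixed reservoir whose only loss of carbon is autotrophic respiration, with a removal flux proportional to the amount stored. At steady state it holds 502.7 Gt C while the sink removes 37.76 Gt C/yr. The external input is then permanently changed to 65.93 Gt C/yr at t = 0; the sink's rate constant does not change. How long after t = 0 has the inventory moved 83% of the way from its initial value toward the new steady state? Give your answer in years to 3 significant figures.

23.6 yr

τ = M₀/F₀ = 502.7/37.76 = 13.31 yr.
The remaining gap fraction is e^(−t/τ); 83% covered ⇒ e^(−t/τ) = 0.170.
t = −τ ln(0.170) = 13.31 × 1.772 = 23.59 yr.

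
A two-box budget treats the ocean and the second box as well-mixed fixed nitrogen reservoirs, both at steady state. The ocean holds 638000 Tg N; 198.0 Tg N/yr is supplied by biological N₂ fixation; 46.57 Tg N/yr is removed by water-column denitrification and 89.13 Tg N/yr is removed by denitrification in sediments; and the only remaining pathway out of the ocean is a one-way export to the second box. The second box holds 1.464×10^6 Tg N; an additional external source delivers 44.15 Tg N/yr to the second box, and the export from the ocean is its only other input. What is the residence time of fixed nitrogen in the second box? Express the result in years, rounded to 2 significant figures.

Balance the ocean: ΣF_in = 198.00 Tg N/yr.
Export to the second box = ΣF_in − (46.57 + 89.13) = 62.300 Tg N/yr.
Total input to the second box = 62.300 + 44.15 = 106.45 Tg N/yr; at steady state this equals its total output.
τ = M / F = 1.464×10^6 / 106.45 = 13750 yr.

14000 yr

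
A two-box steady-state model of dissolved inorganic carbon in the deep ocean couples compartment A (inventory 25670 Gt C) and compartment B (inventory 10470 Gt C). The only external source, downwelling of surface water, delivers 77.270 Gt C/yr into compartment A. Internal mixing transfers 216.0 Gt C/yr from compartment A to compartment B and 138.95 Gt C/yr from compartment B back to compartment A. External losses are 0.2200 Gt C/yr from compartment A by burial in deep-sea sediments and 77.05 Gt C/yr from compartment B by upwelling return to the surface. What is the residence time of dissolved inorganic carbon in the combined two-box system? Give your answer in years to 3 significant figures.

468 yr

For the system as a whole, the A↔B exchange is internal and contributes nothing to the throughput; only the external sinks remove mass.
M_total = 25670 + 10470 = 36140 Gt C.
ΣF_external_out = 0.2200 + 77.05 = 77.270 Gt C/yr.
τ = M_total / ΣF_ext = 36140 / 77.270 = 467.7 yr.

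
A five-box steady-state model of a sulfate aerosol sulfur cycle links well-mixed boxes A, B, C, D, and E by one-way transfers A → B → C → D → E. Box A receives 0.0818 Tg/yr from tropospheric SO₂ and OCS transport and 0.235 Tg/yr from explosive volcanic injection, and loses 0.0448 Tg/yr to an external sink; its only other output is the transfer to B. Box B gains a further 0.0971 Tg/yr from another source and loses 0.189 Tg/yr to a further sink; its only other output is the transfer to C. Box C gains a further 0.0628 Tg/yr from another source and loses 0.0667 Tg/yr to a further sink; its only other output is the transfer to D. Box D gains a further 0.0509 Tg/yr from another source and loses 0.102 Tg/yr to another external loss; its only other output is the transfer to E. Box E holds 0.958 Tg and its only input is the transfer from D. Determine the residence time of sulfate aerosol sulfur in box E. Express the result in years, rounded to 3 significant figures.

7.66 yr

Box A: F(A→B) = (0.0818 + 0.235) − 0.0448 = 0.27200 Tg/yr.
Box B: F(B→C) = (0.27200 + 0.0971) − 0.189 = 0.18010 Tg/yr.
Box C: F(C→D) = (0.18010 + 0.0628) − 0.0667 = 0.17620 Tg/yr.
Box D: F(D→E) = (0.17620 + 0.0509) − 0.102 = 0.12510 Tg/yr.
Box E throughput = its input = 0.12510 Tg/yr; τ = 0.958 / 0.12510 = 7.658 yr.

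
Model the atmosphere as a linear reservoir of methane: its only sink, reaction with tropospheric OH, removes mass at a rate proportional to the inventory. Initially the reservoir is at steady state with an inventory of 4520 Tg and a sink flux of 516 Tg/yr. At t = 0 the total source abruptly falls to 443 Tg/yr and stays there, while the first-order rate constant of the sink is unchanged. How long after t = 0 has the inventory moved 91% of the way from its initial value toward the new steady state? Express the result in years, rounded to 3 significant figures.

τ = M₀/F₀ = 4520/516 = 8.760 yr.
The remaining gap fraction is e^(−t/τ); 91% covered ⇒ e^(−t/τ) = 0.0900.
t = −τ ln(0.0900) = 8.760 × 2.408 = 21.09 yr.

21.1 yr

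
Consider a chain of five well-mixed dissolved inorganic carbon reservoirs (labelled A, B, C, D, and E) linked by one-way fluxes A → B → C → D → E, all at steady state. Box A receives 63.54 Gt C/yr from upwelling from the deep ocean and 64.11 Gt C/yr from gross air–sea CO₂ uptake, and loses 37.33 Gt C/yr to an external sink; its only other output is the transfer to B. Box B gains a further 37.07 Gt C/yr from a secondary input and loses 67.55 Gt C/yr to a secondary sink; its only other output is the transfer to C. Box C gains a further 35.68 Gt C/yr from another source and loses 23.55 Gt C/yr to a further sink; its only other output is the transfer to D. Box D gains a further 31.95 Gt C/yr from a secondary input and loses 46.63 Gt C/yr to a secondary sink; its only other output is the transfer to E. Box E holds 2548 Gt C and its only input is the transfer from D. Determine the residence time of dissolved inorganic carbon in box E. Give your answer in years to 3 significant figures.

Box A: F(A→B) = (63.54 + 64.11) − 37.33 = 90.320 Gt C/yr.
Box B: F(B→C) = (90.320 + 37.07) − 67.55 = 59.840 Gt C/yr.
Box C: F(C→D) = (59.840 + 35.68) − 23.55 = 71.970 Gt C/yr.
Box D: F(D→E) = (71.970 + 31.95) − 46.63 = 57.290 Gt C/yr.
Box E throughput = its input = 57.290 Gt C/yr; τ = 2548 / 57.290 = 44.48 yr.

44.5 yr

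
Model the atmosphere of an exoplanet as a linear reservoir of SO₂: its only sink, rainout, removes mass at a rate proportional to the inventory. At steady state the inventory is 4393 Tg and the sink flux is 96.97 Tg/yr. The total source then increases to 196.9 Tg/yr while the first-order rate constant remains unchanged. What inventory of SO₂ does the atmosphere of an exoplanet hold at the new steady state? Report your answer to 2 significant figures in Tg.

Rate constant k = F/M = 96.97 / 4393 = 0.02207 yr⁻¹.
At the new steady state, source = k·M_new ⇒ M_new = 196.9 / 0.02207 = 8920 Tg.
(Equivalently M_new = M × F_new/F_old = 4393 × 196.9/96.97.)

8900 Tg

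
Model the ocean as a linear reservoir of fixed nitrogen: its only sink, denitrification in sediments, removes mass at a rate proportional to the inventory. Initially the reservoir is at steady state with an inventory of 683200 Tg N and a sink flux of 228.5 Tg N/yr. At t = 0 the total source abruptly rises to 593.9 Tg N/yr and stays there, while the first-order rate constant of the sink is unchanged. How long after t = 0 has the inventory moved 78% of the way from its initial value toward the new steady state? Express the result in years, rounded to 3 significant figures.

τ = M₀/F₀ = 683200/228.5 = 2990 yr.
The remaining gap fraction is e^(−t/τ); 78% covered ⇒ e^(−t/τ) = 0.220.
t = −τ ln(0.220) = 2990 × 1.514 = 4527 yr.

4530 yr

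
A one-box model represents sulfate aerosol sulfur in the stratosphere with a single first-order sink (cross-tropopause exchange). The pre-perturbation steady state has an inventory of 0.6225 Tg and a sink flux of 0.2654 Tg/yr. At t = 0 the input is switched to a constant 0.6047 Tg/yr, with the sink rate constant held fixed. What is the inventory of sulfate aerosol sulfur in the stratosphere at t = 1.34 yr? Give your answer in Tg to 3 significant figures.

0.969 Tg

τ = M₀/F₀ = 0.6225/0.2654 = 2.346 yr; rate constant k = 1/τ.
New steady state M_∞ = F₁/k = F₁·τ = 0.6047 × 2.346 = 1.4183 Tg.
M(t) = M_∞ + (M₀ − M_∞)·e^(−t/τ); t/τ = 1.34/2.346 = 0.5713, so e^(−t/τ) = 0.5648.
M(t) = 1.4183 − 0.7958 × 0.5648 = 0.96886 Tg.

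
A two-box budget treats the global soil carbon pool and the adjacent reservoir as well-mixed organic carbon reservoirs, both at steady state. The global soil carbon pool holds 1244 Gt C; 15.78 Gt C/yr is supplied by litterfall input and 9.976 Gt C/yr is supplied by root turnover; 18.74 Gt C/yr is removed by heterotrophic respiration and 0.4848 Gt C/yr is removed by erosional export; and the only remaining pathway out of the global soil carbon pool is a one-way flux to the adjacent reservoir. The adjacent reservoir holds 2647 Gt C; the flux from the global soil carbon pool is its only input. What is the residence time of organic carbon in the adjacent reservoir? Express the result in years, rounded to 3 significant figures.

Balance the global soil carbon pool: ΣF_in = 15.78 + 9.976 = 25.756 Gt C/yr.
Flux to the adjacent reservoir = ΣF_in − (18.74 + 0.4848) = 6.5312 Gt C/yr.
At steady state the output of the adjacent reservoir equals its input, 6.5312 Gt C/yr.
τ = M / F = 2647 / 6.5312 = 405.3 yr.

405 yr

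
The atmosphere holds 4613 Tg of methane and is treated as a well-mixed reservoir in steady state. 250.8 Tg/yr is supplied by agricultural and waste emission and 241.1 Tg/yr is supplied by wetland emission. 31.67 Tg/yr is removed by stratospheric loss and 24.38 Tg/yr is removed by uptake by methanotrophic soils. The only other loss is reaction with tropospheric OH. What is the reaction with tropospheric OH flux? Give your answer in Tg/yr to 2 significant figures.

440 Tg/yr

At steady state ΣF_in = ΣF_out.
ΣF_in = 250.8 + 241.1 = 491.90 Tg/yr.
Reaction with tropospheric OH flux = ΣF_in − (31.67 + 24.38) = 491.90 − 56.05 = 435.8 Tg/yr.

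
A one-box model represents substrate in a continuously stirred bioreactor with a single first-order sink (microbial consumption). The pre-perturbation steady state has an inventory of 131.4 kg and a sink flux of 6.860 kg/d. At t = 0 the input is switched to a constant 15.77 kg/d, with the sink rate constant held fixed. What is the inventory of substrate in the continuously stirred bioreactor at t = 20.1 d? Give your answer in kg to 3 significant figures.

Residence time τ = M₀/F₀ = 19.15 d. The eventual steady state is M_∞ = M₀·(F₁/F₀) = 131.4 × 15.77/6.860 = 302.07 kg.
The anomaly ΔM(t) = M(t) − M_∞ decays as ΔM₀·e^(−t/τ) with ΔM₀ = 131.4 − 302.07 = −170.7 kg.
At t = 20.1 d, e^(−t/τ) = e^(−1.049) = 0.3502, so ΔM = −59.76 kg and M = 302.07 − 59.76 = 242.31 kg.

242 kg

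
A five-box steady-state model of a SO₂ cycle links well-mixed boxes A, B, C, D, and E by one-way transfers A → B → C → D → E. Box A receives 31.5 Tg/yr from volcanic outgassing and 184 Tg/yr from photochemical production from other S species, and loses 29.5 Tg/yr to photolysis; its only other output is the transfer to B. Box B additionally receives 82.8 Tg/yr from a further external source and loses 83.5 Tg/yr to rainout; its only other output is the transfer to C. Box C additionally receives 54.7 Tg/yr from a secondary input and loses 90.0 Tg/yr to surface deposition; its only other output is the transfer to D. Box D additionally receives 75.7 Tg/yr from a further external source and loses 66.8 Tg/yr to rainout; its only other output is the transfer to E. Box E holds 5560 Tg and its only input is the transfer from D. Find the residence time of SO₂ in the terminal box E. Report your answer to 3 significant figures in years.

Box A: F(A→B) = (31.5 + 184) − 29.5 = 186.00 Tg/yr.
Box B: F(B→C) = (186.00 + 82.8) − 83.5 = 185.30 Tg/yr.
Box C: F(C→D) = (185.30 + 54.7) − 90.0 = 150.00 Tg/yr.
Box D: F(D→E) = (150.00 + 75.7) − 66.8 = 158.90 Tg/yr.
Box E throughput = its input = 158.90 Tg/yr; τ = 5560 / 158.90 = 34.99 yr.

35.0 yr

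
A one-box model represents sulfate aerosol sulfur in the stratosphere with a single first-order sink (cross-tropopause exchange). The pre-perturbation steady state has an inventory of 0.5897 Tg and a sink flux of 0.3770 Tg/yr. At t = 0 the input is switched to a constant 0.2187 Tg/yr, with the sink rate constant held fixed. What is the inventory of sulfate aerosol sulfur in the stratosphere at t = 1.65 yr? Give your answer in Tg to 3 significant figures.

Residence time τ = M₀/F₀ = 1.564 yr. The eventual steady state is M_∞ = M₀·(F₁/F₀) = 0.5897 × 0.2187/0.3770 = 0.34209 Tg.
The anomaly ΔM(t) = M(t) − M_∞ decays as ΔM₀·e^(−t/τ) with ΔM₀ = 0.5897 − 0.34209 = 0.2476 Tg.
At t = 1.65 yr, e^(−t/τ) = e^(−1.055) = 0.3482, so ΔM = 0.08623 Tg and M = 0.34209 + 0.08623 = 0.42832 Tg.

0.428 Tg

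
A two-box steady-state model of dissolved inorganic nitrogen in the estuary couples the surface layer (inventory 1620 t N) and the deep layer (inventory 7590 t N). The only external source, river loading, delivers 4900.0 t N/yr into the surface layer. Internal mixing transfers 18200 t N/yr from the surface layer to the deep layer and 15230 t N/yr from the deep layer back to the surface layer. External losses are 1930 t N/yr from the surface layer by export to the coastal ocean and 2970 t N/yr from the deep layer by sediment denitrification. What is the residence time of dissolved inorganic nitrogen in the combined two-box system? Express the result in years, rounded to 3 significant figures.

Treat the two boxes together as one reservoir: the mixing fluxes between them are internal recycling, so τ = ΣM / Σ(external losses).
M_total = 1620 + 7590 = 9210.0 t N.
ΣF_external_out = 1930 + 2970 = 4900.0 t N/yr.
τ = M_total / ΣF_ext = 9210.0 / 4900.0 = 1.880 yr.

1.88 yr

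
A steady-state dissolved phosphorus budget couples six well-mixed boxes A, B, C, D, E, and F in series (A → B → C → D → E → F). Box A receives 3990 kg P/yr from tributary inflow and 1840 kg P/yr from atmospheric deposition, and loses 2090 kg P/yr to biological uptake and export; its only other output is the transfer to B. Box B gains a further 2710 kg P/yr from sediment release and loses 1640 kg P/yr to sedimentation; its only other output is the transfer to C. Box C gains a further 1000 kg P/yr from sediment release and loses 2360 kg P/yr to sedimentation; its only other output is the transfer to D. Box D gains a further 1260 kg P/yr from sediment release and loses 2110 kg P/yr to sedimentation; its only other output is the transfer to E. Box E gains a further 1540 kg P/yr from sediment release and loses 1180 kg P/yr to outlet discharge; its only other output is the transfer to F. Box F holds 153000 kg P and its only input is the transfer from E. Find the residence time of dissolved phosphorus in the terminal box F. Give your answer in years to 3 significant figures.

51.7 yr

Box A: F(A→B) = (3990 + 1840) − 2090 = 3740.0 kg P/yr.
Box B: F(B→C) = (3740.0 + 2710) − 1640 = 4810.0 kg P/yr.
Box C: F(C→D) = (4810.0 + 1000) − 2360 = 3450.0 kg P/yr.
Box D: F(D→E) = (3450.0 + 1260) − 2110 = 2600.0 kg P/yr.
Box E: F(E→F) = (2600.0 + 1540) − 1180 = 2960.0 kg P/yr.
Box F throughput = its input = 2960.0 kg P/yr; τ = 153000 / 2960.0 = 51.69 yr.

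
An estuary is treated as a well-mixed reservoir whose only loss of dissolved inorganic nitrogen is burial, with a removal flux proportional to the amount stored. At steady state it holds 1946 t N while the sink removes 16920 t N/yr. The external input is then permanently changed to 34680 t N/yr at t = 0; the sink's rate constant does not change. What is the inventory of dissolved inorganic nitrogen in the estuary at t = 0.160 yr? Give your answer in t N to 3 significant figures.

The sink rate constant is k = F₀/M₀ = 16920/1946 = 8.695 yr⁻¹.
Solving dM/dt = F₁ − kM with M(0) = M₀ gives M(t) = F₁/k + (M₀ − F₁/k)·e^(−kt).
F₁/k = 34680/8.695 = 3988.6 t N; kt = 8.695 × 0.160 = 1.391, e^(−kt) = 0.2488.
M(0.160) = 3988.6 + (1946 − 3988.6) × 0.2488 = 3988.6 − 508.2 = 3480.4 t N.

3480 t N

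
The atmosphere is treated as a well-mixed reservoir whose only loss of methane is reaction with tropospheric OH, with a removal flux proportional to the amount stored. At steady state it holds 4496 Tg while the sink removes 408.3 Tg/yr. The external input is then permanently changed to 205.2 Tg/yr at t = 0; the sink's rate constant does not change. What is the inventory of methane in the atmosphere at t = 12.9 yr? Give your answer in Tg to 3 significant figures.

2950 Tg

The sink rate constant is k = F₀/M₀ = 408.3/4496 = 0.09081 yr⁻¹.
Solving dM/dt = F₁ − kM with M(0) = M₀ gives M(t) = F₁/k + (M₀ − F₁/k)·e^(−kt).
F₁/k = 205.2/0.09081 = 2259.6 Tg; kt = 0.09081 × 12.9 = 1.172, e^(−kt) = 0.3099.
M(12.9) = 2259.6 + (4496 − 2259.6) × 0.3099 = 2259.6 + 693.1 = 2952.6 Tg.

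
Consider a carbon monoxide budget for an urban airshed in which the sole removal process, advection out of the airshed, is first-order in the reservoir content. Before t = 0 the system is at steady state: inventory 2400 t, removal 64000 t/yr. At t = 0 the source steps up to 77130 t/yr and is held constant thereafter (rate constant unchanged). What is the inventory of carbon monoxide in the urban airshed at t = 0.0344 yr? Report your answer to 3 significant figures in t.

The sink rate constant is k = F₀/M₀ = 64000/2400 = 26.67 yr⁻¹.
Solving dM/dt = F₁ − kM with M(0) = M₀ gives M(t) = F₁/k + (M₀ − F₁/k)·e^(−kt).
F₁/k = 77130/26.67 = 2892.4 t; kt = 26.67 × 0.0344 = 0.9173, e^(−kt) = 0.3996.
M(0.0344) = 2892.4 + (2400 − 2892.4) × 0.3996 = 2892.4 − 196.7 = 2695.6 t.

2700 t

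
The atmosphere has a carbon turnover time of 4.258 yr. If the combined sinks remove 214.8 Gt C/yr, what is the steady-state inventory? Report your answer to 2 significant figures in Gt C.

τ = M/F ⇒ M = τ × F = 4.258 × 214.8 = 914.6 Gt C.

910 Gt C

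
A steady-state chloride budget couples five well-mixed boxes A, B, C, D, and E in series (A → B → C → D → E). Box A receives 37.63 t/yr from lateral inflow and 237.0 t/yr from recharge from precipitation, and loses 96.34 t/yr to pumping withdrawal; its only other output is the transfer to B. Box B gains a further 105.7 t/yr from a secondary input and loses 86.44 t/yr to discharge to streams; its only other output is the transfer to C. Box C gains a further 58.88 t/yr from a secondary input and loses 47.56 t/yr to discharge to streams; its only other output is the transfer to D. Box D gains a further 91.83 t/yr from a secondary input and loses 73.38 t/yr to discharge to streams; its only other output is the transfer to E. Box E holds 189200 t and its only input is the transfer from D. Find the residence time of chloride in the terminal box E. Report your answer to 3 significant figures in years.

Box A: F(A→B) = (37.63 + 237.0) − 96.34 = 178.29 t/yr.
Box B: F(B→C) = (178.29 + 105.7) − 86.44 = 197.55 t/yr.
Box C: F(C→D) = (197.55 + 58.88) − 47.56 = 208.87 t/yr.
Box D: F(D→E) = (208.87 + 91.83) − 73.38 = 227.32 t/yr.
Box E throughput = its input = 227.32 t/yr; τ = 189200 / 227.32 = 832.3 yr.

832 yr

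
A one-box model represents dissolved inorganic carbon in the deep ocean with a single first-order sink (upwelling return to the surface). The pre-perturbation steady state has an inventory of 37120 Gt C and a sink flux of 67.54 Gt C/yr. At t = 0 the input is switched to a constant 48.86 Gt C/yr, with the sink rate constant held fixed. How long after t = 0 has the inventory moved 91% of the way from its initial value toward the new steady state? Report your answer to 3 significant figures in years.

1320 yr

τ = M₀/F₀ = 37120/67.54 = 549.6 yr.
The remaining gap fraction is e^(−t/τ); 91% covered ⇒ e^(−t/τ) = 0.0900.
t = −τ ln(0.0900) = 549.6 × 2.408 = 1323 yr.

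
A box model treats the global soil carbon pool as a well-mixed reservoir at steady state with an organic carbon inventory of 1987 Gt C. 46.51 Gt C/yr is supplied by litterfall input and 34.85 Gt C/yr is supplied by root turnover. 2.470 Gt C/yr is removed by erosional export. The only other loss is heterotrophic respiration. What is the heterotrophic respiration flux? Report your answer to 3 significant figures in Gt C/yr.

At steady state ΣF_in = ΣF_out.
ΣF_in = 46.51 + 34.85 = 81.360 Gt C/yr.
Heterotrophic respiration flux = ΣF_in − (2.470) = 81.360 − 2.470 = 78.89 Gt C/yr.

78.9 Gt C/yr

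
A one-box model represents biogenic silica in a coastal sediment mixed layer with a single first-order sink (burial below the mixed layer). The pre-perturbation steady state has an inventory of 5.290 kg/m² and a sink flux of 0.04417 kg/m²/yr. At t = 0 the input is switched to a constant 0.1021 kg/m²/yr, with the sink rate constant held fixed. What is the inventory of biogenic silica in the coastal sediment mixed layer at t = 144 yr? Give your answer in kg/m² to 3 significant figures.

10.1 kg/m²

Residence time τ = M₀/F₀ = 119.8 yr. The eventual steady state is M_∞ = M₀·(F₁/F₀) = 5.290 × 0.1021/0.04417 = 12.228 kg/m².
The anomaly ΔM(t) = M(t) − M_∞ decays as ΔM₀·e^(−t/τ) with ΔM₀ = 5.290 − 12.228 = −6.938 kg/m².
At t = 144 yr, e^(−t/τ) = e^(−1.202) = 0.3005, so ΔM = −2.085 kg/m² and M = 12.228 − 2.085 = 10.143 kg/m².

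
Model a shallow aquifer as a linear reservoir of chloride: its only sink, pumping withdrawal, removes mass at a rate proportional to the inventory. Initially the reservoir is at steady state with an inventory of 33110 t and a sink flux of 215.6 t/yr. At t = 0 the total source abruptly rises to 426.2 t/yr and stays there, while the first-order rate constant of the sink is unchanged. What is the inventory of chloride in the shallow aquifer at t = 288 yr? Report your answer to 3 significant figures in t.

Residence time τ = M₀/F₀ = 153.6 yr. The eventual steady state is M_∞ = M₀·(F₁/F₀) = 33110 × 426.2/215.6 = 65452 t.
The anomaly ΔM(t) = M(t) − M_∞ decays as ΔM₀·e^(−t/τ) with ΔM₀ = 33110 − 65452 = −32340 t.
At t = 288 yr, e^(−t/τ) = e^(−1.875) = 0.1533, so ΔM = −4958 t and M = 65452 − 4958 = 60494 t.

60500 t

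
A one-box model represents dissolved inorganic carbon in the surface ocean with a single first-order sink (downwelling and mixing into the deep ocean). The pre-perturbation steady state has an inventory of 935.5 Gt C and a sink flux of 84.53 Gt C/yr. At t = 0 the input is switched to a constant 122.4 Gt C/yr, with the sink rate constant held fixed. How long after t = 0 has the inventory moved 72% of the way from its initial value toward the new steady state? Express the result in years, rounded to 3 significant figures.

τ = M₀/F₀ = 935.5/84.53 = 11.07 yr.
The remaining gap fraction is e^(−t/τ); 72% covered ⇒ e^(−t/τ) = 0.280.
t = −τ ln(0.280) = 11.07 × 1.273 = 14.09 yr.

14.1 yr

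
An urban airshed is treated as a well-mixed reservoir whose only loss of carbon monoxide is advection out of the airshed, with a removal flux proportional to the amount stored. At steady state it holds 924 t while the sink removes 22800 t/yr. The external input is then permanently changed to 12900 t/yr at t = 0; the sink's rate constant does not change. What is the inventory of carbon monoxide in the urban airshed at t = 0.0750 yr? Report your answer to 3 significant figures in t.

586 t

The sink rate constant is k = F₀/M₀ = 22800/924 = 24.68 yr⁻¹.
Solving dM/dt = F₁ − kM with M(0) = M₀ gives M(t) = F₁/k + (M₀ − F₁/k)·e^(−kt).
F₁/k = 12900/24.68 = 522.79 t; kt = 24.68 × 0.0750 = 1.851, e^(−kt) = 0.1571.
M(0.0750) = 522.79 + (924 − 522.79) × 0.1571 = 522.79 + 63.04 = 585.83 t.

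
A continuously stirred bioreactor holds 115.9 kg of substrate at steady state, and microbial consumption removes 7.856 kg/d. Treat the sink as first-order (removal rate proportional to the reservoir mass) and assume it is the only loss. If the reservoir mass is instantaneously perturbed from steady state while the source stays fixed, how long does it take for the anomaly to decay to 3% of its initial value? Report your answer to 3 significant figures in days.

51.7 d

For a linear reservoir the anomaly decays as exp(−t/τ) with τ = M/F = 115.9/7.856 = 14.75 d.
exp(−t/τ) = 0.03 ⇒ t = −τ ln(0.03) = 14.75 × 3.507 = 51.73 d.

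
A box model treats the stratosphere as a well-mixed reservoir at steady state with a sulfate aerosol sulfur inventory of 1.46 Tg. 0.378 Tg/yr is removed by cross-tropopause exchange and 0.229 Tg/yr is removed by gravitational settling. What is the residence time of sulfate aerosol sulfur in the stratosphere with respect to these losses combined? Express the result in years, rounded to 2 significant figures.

2.4 yr

Total removal = 0.3780 + 0.2290 = 0.60700 Tg/yr.
τ = M / ΣF_out = 1.46 / 0.60700 = 2.405 yr.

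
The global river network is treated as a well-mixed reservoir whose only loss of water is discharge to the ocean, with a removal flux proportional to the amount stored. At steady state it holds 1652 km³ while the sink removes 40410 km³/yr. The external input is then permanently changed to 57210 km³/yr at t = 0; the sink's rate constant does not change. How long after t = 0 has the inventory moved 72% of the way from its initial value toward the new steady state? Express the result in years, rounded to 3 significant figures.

τ = M₀/F₀ = 1652/40410 = 0.04088 yr.
The remaining gap fraction is e^(−t/τ); 72% covered ⇒ e^(−t/τ) = 0.280.
t = −τ ln(0.280) = 0.04088 × 1.273 = 0.05204 yr.

0.0520 yr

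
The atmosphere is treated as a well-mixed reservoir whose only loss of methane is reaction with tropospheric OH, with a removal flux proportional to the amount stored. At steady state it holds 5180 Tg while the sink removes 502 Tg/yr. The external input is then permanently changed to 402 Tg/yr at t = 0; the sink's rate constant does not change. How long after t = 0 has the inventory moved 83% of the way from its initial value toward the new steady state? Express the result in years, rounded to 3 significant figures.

τ = M₀/F₀ = 5180/502 = 10.32 yr.
The remaining gap fraction is e^(−t/τ); 83% covered ⇒ e^(−t/τ) = 0.170.
t = −τ ln(0.170) = 10.32 × 1.772 = 18.28 yr.

18.3 yr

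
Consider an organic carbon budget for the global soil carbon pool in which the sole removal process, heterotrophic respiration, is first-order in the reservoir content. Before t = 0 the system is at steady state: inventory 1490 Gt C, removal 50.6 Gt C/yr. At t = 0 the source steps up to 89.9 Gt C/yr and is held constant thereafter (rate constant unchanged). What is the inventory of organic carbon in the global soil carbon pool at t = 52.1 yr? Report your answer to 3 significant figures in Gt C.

2450 Gt C

The sink rate constant is k = F₀/M₀ = 50.6/1490 = 0.03396 yr⁻¹.
Solving dM/dt = F₁ − kM with M(0) = M₀ gives M(t) = F₁/k + (M₀ − F₁/k)·e^(−kt).
F₁/k = 89.9/0.03396 = 2647.3 Gt C; kt = 0.03396 × 52.1 = 1.769, e^(−kt) = 0.1705.
M(52.1) = 2647.3 + (1490 − 2647.3) × 0.1705 = 2647.3 − 197.3 = 2450.0 Gt C.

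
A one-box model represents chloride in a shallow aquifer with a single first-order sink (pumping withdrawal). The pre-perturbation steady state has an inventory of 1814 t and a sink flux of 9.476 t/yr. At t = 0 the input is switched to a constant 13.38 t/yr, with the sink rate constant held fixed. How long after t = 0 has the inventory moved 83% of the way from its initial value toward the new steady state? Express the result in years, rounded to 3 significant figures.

τ = M₀/F₀ = 1814/9.476 = 191.4 yr.
The remaining gap fraction is e^(−t/τ); 83% covered ⇒ e^(−t/τ) = 0.170.
t = −τ ln(0.170) = 191.4 × 1.772 = 339.2 yr.

339 yr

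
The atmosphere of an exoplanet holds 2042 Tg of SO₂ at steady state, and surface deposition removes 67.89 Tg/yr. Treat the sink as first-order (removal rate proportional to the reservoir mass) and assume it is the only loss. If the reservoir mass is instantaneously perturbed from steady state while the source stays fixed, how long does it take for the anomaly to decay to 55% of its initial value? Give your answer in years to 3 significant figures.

For a linear reservoir the anomaly decays as exp(−t/τ) with τ = M/F = 2042/67.89 = 30.08 yr.
exp(−t/τ) = 0.55 ⇒ t = −τ ln(0.55) = 30.08 × 0.5978 = 17.98 yr.

18.0 yr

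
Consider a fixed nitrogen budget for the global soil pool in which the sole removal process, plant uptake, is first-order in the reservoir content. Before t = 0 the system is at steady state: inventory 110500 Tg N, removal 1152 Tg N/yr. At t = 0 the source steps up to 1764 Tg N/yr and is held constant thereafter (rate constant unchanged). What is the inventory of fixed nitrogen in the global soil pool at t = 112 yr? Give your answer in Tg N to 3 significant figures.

151000 Tg N

τ = M₀/F₀ = 110500/1152 = 95.92 yr; rate constant k = 1/τ.
New steady state M_∞ = F₁/k = F₁·τ = 1764 × 95.92 = 169200 Tg N.
M(t) = M_∞ + (M₀ − M_∞)·e^(−t/τ); t/τ = 112/95.92 = 1.168, so e^(−t/τ) = 0.3111.
M(t) = 169200 − 58700 × 0.3111 = 150940 Tg N.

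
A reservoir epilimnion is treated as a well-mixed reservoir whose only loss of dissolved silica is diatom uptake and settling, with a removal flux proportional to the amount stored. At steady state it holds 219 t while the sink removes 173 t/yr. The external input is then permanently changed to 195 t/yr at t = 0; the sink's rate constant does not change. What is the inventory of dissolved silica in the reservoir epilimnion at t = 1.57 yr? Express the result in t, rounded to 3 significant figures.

239 t

Residence time τ = M₀/F₀ = 1.266 yr. The eventual steady state is M_∞ = M₀·(F₁/F₀) = 219 × 195/173 = 246.85 t.
The anomaly ΔM(t) = M(t) − M_∞ decays as ΔM₀·e^(−t/τ) with ΔM₀ = 219 − 246.85 = −27.85 t.
At t = 1.57 yr, e^(−t/τ) = e^(−1.240) = 0.2893, so ΔM = −8.057 t and M = 246.85 − 8.057 = 238.79 t.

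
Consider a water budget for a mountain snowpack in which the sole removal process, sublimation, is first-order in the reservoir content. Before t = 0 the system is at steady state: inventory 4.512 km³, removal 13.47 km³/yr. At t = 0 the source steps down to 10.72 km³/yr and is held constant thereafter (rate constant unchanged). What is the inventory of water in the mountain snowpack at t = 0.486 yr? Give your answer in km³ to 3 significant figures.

Residence time τ = M₀/F₀ = 0.3350 yr. The eventual steady state is M_∞ = M₀·(F₁/F₀) = 4.512 × 10.72/13.47 = 3.5908 km³.
The anomaly ΔM(t) = M(t) − M_∞ decays as ΔM₀·e^(−t/τ) with ΔM₀ = 4.512 − 3.5908 = 0.9212 km³.
At t = 0.486 yr, e^(−t/τ) = e^(−1.451) = 0.2344, so ΔM = 0.2159 km³ and M = 3.5908 + 0.2159 = 3.8067 km³.

3.81 km³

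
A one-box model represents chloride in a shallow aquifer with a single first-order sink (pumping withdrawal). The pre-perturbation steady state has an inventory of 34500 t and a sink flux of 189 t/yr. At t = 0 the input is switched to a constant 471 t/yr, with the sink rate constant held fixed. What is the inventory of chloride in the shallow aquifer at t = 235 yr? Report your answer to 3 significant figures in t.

71800 t

τ = M₀/F₀ = 34500/189 = 182.5 yr; rate constant k = 1/τ.
New steady state M_∞ = F₁/k = F₁·τ = 471 × 182.5 = 85976 t.
M(t) = M_∞ + (M₀ − M_∞)·e^(−t/τ); t/τ = 235/182.5 = 1.287, so e^(−t/τ) = 0.2760.
M(t) = 85976 − 51480 × 0.2760 = 71769 t.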